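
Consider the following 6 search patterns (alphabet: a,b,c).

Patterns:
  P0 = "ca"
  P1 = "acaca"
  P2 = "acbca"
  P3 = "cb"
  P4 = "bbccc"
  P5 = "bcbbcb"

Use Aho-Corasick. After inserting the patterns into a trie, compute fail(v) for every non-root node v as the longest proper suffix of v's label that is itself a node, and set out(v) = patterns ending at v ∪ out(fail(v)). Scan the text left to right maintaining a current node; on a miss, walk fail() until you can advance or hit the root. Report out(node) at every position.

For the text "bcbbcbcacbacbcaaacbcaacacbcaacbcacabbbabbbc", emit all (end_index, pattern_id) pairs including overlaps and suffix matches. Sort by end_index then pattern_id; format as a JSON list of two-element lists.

Construct AC machine:
Trie (insert patterns):
  0='ε' goto a→3 b→12 c→1
  1='c' goto a→2 b→11
  2='ca' goto ·  ←P0
  3='a' goto c→4
  4='ac' goto a→5 b→8
  5='aca' goto c→6
  6='acac' goto a→7
  7='acaca' goto ·  ←P1
  8='acb' goto c→9
  9='acbc' goto a→10
  10='acbca' goto ·  ←P2
  11='cb' goto ·  ←P3
  12='b' goto b→13 c→17
  13='bb' goto c→14
  14='bbc' goto c→15
  15='bbcc' goto c→16
  16='bbccc' goto ·  ←P4
  17='bc' goto b→18
  18='bcb' goto b→19
  19='bcbb' goto c→20
  20='bcbbc' goto b→21
  21='bcbbcb' goto ·  ←P5

BFS fail/out derivation:
  fail(1) 'c': from fail(0)=0 chase 'c': 0 ⇒ 0;  out=∅∪out(0)=∅
  fail(3) 'a': from fail(0)=0 chase 'a': 0 ⇒ 0;  out=∅∪out(0)=∅
  fail(12) 'b': from fail(0)=0 chase 'b': 0 ⇒ 0;  out=∅∪out(0)=∅
  fail(2) 'ca': from fail(1)=0 chase 'a': 0 ⇒ 3;  out={0}∪out(3)={0}
  fail(4) 'ac': from fail(3)=0 chase 'c': 0 ⇒ 1;  out=∅∪out(1)=∅
  fail(11) 'cb': from fail(1)=0 chase 'b': 0 ⇒ 12;  out={3}∪out(12)={3}
  fail(13) 'bb': from fail(12)=0 chase 'b': 0 ⇒ 12;  out=∅∪out(12)=∅
  fail(17) 'bc': from fail(12)=0 chase 'c': 0 ⇒ 1;  out=∅∪out(1)=∅
  fail(5) 'aca': from fail(4)=1 chase 'a': 1 ⇒ 2;  out=∅∪out(2)={0}
  fail(8) 'acb': from fail(4)=1 chase 'b': 1 ⇒ 11;  out=∅∪out(11)={3}
  fail(14) 'bbc': from fail(13)=12 chase 'c': 12 ⇒ 17;  out=∅∪out(17)=∅
  fail(18) 'bcb': from fail(17)=1 chase 'b': 1 ⇒ 11;  out=∅∪out(11)={3}
  fail(6) 'acac': from fail(5)=2 chase 'c': 2→3 ⇒ 4;  out=∅∪out(4)=∅
  fail(9) 'acbc': from fail(8)=11 chase 'c': 11→12 ⇒ 17;  out=∅∪out(17)=∅
  fail(15) 'bbcc': from fail(14)=17 chase 'c': 17→1→0 ⇒ 1;  out=∅∪out(1)=∅
  fail(19) 'bcbb': from fail(18)=11 chase 'b': 11→12 ⇒ 13;  out=∅∪out(13)=∅
  fail(7) 'acaca': from fail(6)=4 chase 'a': 4 ⇒ 5;  out={1}∪out(5)={0,1}
  fail(10) 'acbca': from fail(9)=17 chase 'a': 17→1 ⇒ 2;  out={2}∪out(2)={0,2}
  fail(16) 'bbccc': from fail(15)=1 chase 'c': 1→0 ⇒ 1;  out={4}∪out(1)={4}
  fail(20) 'bcbbc': from fail(19)=13 chase 'c': 13 ⇒ 14;  out=∅∪out(14)=∅
  fail(21) 'bcbbcb': from fail(20)=14 chase 'b': 14→17 ⇒ 18;  out={5}∪out(18)={3,5}

Scan:
pos 0 'b': at 12
pos 1 'c': at 17
pos 2 'b': at 18  ** P3@[1:2]
pos 3 'b': at 19
pos 4 'c': at 20
pos 5 'b': at 21  ** P3@[4:5],P5@[0:5]
pos 6 'c': at 17 ·f
pos 7 'a': at 2 ·f  ** P0@[6:7]
pos 8 'c': at 4 ·f
pos 9 'b': at 8  ** P3@[8:9]
pos 10 'a': at 3 ·f
pos 11 'c': at 4
pos 12 'b': at 8  ** P3@[11:12]
pos 13 'c': at 9
pos 14 'a': at 10  ** P0@[13:14],P2@[10:14]
pos 15 'a': at 3 ·f
pos 16 'a': at 3 ·f
pos 17 'c': at 4
pos 18 'b': at 8  ** P3@[17:18]
pos 19 'c': at 9
pos 20 'a': at 10  ** P0@[19:20],P2@[16:20]
pos 21 'a': at 3 ·f
pos 22 'c': at 4
pos 23 'a': at 5  ** P0@[22:23]
pos 24 'c': at 6
pos 25 'b': at 8 ·f  ** P3@[24:25]
pos 26 'c': at 9
pos 27 'a': at 10  ** P0@[26:27],P2@[23:27]
pos 28 'a': at 3 ·f
pos 29 'c': at 4
pos 30 'b': at 8  ** P3@[29:30]
pos 31 'c': at 9
pos 32 'a': at 10  ** P0@[31:32],P2@[28:32]
pos 33 'c': at 4 ·f
pos 34 'a': at 5  ** P0@[33:34]
pos 35 'b': at 12 ·f
pos 36 'b': at 13
pos 37 'b': at 13 ·f
pos 38 'a': at 3 ·f
pos 39 'b': at 12 ·f
pos 40 'b': at 13
pos 41 'b': at 13 ·f
pos 42 'c': at 14

Matches: [[2,3],[5,3],[5,5],[7,0],[9,3],[12,3],[14,0],[14,2],[18,3],[20,0],[20,2],[23,0],[25,3],[27,0],[27,2],[30,3],[32,0],[32,2],[34,0]]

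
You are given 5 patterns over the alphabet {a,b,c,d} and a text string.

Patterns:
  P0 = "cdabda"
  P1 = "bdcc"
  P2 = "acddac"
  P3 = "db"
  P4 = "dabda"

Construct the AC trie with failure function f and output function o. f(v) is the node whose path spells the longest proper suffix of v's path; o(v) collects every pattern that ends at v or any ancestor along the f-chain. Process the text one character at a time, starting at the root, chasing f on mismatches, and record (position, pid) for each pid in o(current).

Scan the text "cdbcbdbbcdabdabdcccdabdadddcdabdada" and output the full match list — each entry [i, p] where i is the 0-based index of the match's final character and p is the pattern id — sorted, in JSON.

Build automaton:
Trie nodes:
  n0 'ε': a→11 b→7 c→1 d→17
  n1 'c': d→2
  n2 'cd': a→3
  n3 'cda': b→4
  n4 'cdab': d→5
  n5 'cdabd': a→6
  n6 'cdabda': ·  [P0 ends]
  n7 'b': d→8
  n8 'bd': c→9
  n9 'bdc': c→10
  n10 'bdcc': ·  [P1 ends]
  n11 'a': c→12
  n12 'ac': d→13
  n13 'acd': d→14
  n14 'acdd': a→15
  n15 'acdda': c→16
  n16 'acddac': ·  [P2 ends]
  n17 'd': a→19 b→18
  n18 'db': ·  [P3 ends]
  n19 'da': b→20
  n20 'dab': d→21
  n21 'dabd': a→22
  n22 'dabda': ·  [P4 ends]

BFS fail/out derivation:
  fail(1) 'c': from fail(0)=0 chase 'c': 0 ⇒ 0;  out=∅∪out(0)=∅
  fail(7) 'b': from fail(0)=0 chase 'b': 0 ⇒ 0;  out=∅∪out(0)=∅
  fail(11) 'a': from fail(0)=0 chase 'a': 0 ⇒ 0;  out=∅∪out(0)=∅
  fail(17) 'd': from fail(0)=0 chase 'd': 0 ⇒ 0;  out=∅∪out(0)=∅
  fail(2) 'cd': from fail(1)=0 chase 'd': 0 ⇒ 17;  out=∅∪out(17)=∅
  fail(8) 'bd': from fail(7)=0 chase 'd': 0 ⇒ 17;  out=∅∪out(17)=∅
  fail(12) 'ac': from fail(11)=0 chase 'c': 0 ⇒ 1;  out=∅∪out(1)=∅
  fail(18) 'db': from fail(17)=0 chase 'b': 0 ⇒ 7;  out={3}∪out(7)={3}
  fail(19) 'da': from fail(17)=0 chase 'a': 0 ⇒ 11;  out=∅∪out(11)=∅
  fail(3) 'cda': from fail(2)=17 chase 'a': 17 ⇒ 19;  out=∅∪out(19)=∅
  fail(9) 'bdc': from fail(8)=17 chase 'c': 17→0 ⇒ 1;  out=∅∪out(1)=∅
  fail(13) 'acd': from fail(12)=1 chase 'd': 1 ⇒ 2;  out=∅∪out(2)=∅
  fail(20) 'dab': from fail(19)=11 chase 'b': 11→0 ⇒ 7;  out=∅∪out(7)=∅
  fail(4) 'cdab': from fail(3)=19 chase 'b': 19 ⇒ 20;  out=∅∪out(20)=∅
  fail(10) 'bdcc': from fail(9)=1 chase 'c': 1→0 ⇒ 1;  out={1}∪out(1)={1}
  fail(14) 'acdd': from fail(13)=2 chase 'd': 2→17→0 ⇒ 17;  out=∅∪out(17)=∅
  fail(21) 'dabd': from fail(20)=7 chase 'd': 7 ⇒ 8;  out=∅∪out(8)=∅
  fail(5) 'cdabd': from fail(4)=20 chase 'd': 20 ⇒ 21;  out=∅∪out(21)=∅
  fail(15) 'acdda': from fail(14)=17 chase 'a': 17 ⇒ 19;  out=∅∪out(19)=∅
  fail(22) 'dabda': from fail(21)=8 chase 'a': 8→17 ⇒ 19;  out={4}∪out(19)={4}
  fail(6) 'cdabda': from fail(5)=21 chase 'a': 21 ⇒ 22;  out={0}∪out(22)={0,4}
  fail(16) 'acddac': from fail(15)=19 chase 'c': 19→11 ⇒ 12;  out={2}∪out(12)={2}

Text stream:
[0] read 'c'  n0⇒n1
[1] read 'd'  n1⇒n2
[2] read 'b'  n2⇒n18 (fail-walked)  ** P3@[1:2]
[3] read 'c'  n18⇒n1 (fail-walked)
[4] read 'b'  n1⇒n7 (fail-walked)
[5] read 'd'  n7⇒n8
[6] read 'b'  n8⇒n18 (fail-walked)  ** P3@[5:6]
[7] read 'b'  n18⇒n7 (fail-walked)
[8] read 'c'  n7⇒n1 (fail-walked)
[9] read 'd'  n1⇒n2
[10] read 'a'  n2⇒n3
[11] read 'b'  n3⇒n4
[12] read 'd'  n4⇒n5
[13] read 'a'  n5⇒n6  ** P0@[8:13],P4@[9:13]
[14] read 'b'  n6⇒n20 (fail-walked)
[15] read 'd'  n20⇒n21
[16] read 'c'  n21⇒n9 (fail-walked)
[17] read 'c'  n9⇒n10  ** P1@[14:17]
[18] read 'c'  n10⇒n1 (fail-walked)
[19] read 'd'  n1⇒n2
[20] read 'a'  n2⇒n3
[21] read 'b'  n3⇒n4
[22] read 'd'  n4⇒n5
[23] read 'a'  n5⇒n6  ** P0@[18:23],P4@[19:23]
[24] read 'd'  n6⇒n17 (fail-walked)
[25] read 'd'  n17⇒n17 (fail-walked)
[26] read 'd'  n17⇒n17 (fail-walked)
[27] read 'c'  n17⇒n1 (fail-walked)
[28] read 'd'  n1⇒n2
[29] read 'a'  n2⇒n3
[30] read 'b'  n3⇒n4
[31] read 'd'  n4⇒n5
[32] read 'a'  n5⇒n6  ** P0@[27:32],P4@[28:32]
[33] read 'd'  n6⇒n17 (fail-walked)
[34] read 'a'  n17⇒n19

Result: [[2,3],[6,3],[13,0],[13,4],[17,1],[23,0],[23,4],[32,0],[32,4]]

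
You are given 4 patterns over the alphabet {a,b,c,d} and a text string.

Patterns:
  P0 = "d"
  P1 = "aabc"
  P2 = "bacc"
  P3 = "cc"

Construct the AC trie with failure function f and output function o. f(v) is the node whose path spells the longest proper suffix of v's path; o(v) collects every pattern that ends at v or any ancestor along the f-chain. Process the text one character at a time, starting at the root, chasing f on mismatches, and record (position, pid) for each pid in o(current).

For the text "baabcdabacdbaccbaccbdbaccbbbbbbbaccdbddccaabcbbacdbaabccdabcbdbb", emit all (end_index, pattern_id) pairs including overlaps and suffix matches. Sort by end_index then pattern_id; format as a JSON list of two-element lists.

Construct AC machine:
Trie nodes:
  0='ε' goto a→2 b→6 c→10 d→1
  1='d' goto ·  ←P0
  2='a' goto a→3
  3='aa' goto b→4
  4='aab' goto c→5
  5='aabc' goto ·  ←P1
  6='b' goto a→7
  7='ba' goto c→8
  8='bac' goto c→9
  9='bacc' goto ·  ←P2
  10='c' goto c→11
  11='cc' goto ·  ←P3

Failure links (BFS by depth):
  fail(1) 'd': from fail(0)=0 chase 'd': 0 ⇒ 0;  out={0}∪out(0)={0}
  fail(2) 'a': from fail(0)=0 chase 'a': 0 ⇒ 0;  out=∅∪out(0)=∅
  fail(6) 'b': from fail(0)=0 chase 'b': 0 ⇒ 0;  out=∅∪out(0)=∅
  fail(10) 'c': from fail(0)=0 chase 'c': 0 ⇒ 0;  out=∅∪out(0)=∅
  fail(3) 'aa': from fail(2)=0 chase 'a': 0 ⇒ 2;  out=∅∪out(2)=∅
  fail(7) 'ba': from fail(6)=0 chase 'a': 0 ⇒ 2;  out=∅∪out(2)=∅
  fail(11) 'cc': from fail(10)=0 chase 'c': 0 ⇒ 10;  out={3}∪out(10)={3}
  fail(4) 'aab': from fail(3)=2 chase 'b': 2→0 ⇒ 6;  out=∅∪out(6)=∅
  fail(8) 'bac': from fail(7)=2 chase 'c': 2→0 ⇒ 10;  out=∅∪out(10)=∅
  fail(5) 'aabc': from fail(4)=6 chase 'c': 6→0 ⇒ 10;  out={1}∪out(10)={1}
  fail(9) 'bacc': from fail(8)=10 chase 'c': 10 ⇒ 11;  out={2}∪out(11)={2,3}

Run:
[0] read 'b'  n0⇒n6
[1] read 'a'  n6⇒n7
[2] read 'a'  n7⇒n3 (via fail)
[3] read 'b'  n3⇒n4
[4] read 'c'  n4⇒n5  emit P1@[1:4]
[5] read 'd'  n5⇒n1 (via fail)  emit P0@[5:5]
[6] read 'a'  n1⇒n2 (via fail)
[7] read 'b'  n2⇒n6 (via fail)
[8] read 'a'  n6⇒n7
[9] read 'c'  n7⇒n8
[10] read 'd'  n8⇒n1 (via fail)  emit P0@[10:10]
[11] read 'b'  n1⇒n6 (via fail)
[12] read 'a'  n6⇒n7
[13] read 'c'  n7⇒n8
[14] read 'c'  n8⇒n9  emit P2@[11:14],P3@[13:14]
[15] read 'b'  n9⇒n6 (via fail)
[16] read 'a'  n6⇒n7
[17] read 'c'  n7⇒n8
[18] read 'c'  n8⇒n9  emit P2@[15:18],P3@[17:18]
[19] read 'b'  n9⇒n6 (via fail)
[20] read 'd'  n6⇒n1 (via fail)  emit P0@[20:20]
[21] read 'b'  n1⇒n6 (via fail)
[22] read 'a'  n6⇒n7
[23] read 'c'  n7⇒n8
[24] read 'c'  n8⇒n9  emit P2@[21:24],P3@[23:24]
[25] read 'b'  n9⇒n6 (via fail)
[26] read 'b'  n6⇒n6 (via fail)
[27] read 'b'  n6⇒n6 (via fail)
[28] read 'b'  n6⇒n6 (via fail)
[29] read 'b'  n6⇒n6 (via fail)
[30] read 'b'  n6⇒n6 (via fail)
[31] read 'b'  n6⇒n6 (via fail)
[32] read 'a'  n6⇒n7
[33] read 'c'  n7⇒n8
[34] read 'c'  n8⇒n9  emit P2@[31:34],P3@[33:34]
[35] read 'd'  n9⇒n1 (via fail)  emit P0@[35:35]
[36] read 'b'  n1⇒n6 (via fail)
[37] read 'd'  n6⇒n1 (via fail)  emit P0@[37:37]
[38] read 'd'  n1⇒n1 (via fail)  emit P0@[38:38]
[39] read 'c'  n1⇒n10 (via fail)
[40] read 'c'  n10⇒n11  emit P3@[39:40]
[41] read 'a'  n11⇒n2 (via fail)
[42] read 'a'  n2⇒n3
[43] read 'b'  n3⇒n4
[44] read 'c'  n4⇒n5  emit P1@[41:44]
[45] read 'b'  n5⇒n6 (via fail)
[46] read 'b'  n6⇒n6 (via fail)
[47] read 'a'  n6⇒n7
[48] read 'c'  n7⇒n8
[49] read 'd'  n8⇒n1 (via fail)  emit P0@[49:49]
[50] read 'b'  n1⇒n6 (via fail)
[51] read 'a'  n6⇒n7
[52] read 'a'  n7⇒n3 (via fail)
[53] read 'b'  n3⇒n4
[54] read 'c'  n4⇒n5  emit P1@[51:54]
[55] read 'c'  n5⇒n11 (via fail)  emit P3@[54:55]
[56] read 'd'  n11⇒n1 (via fail)  emit P0@[56:56]
[57] read 'a'  n1⇒n2 (via fail)
[58] read 'b'  n2⇒n6 (via fail)
[59] read 'c'  n6⇒n10 (via fail)
[60] read 'b'  n10⇒n6 (via fail)
[61] read 'd'  n6⇒n1 (via fail)  emit P0@[61:61]
[62] read 'b'  n1⇒n6 (via fail)
[63] read 'b'  n6⇒n6 (via fail)

Result: [[4,1],[5,0],[10,0],[14,2],[14,3],[18,2],[18,3],[20,0],[24,2],[24,3],[34,2],[34,3],[35,0],[37,0],[38,0],[40,3],[44,1],[49,0],[54,1],[55,3],[56,0],[61,0]]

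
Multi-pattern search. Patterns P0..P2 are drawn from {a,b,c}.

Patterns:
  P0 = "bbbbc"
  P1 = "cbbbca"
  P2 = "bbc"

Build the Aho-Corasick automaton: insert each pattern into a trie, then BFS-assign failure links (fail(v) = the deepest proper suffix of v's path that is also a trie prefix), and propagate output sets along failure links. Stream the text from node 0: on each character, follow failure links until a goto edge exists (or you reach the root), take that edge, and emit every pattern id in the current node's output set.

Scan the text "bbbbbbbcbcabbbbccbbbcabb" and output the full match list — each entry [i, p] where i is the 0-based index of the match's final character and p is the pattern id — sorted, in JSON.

Build automaton:
Trie (insert patterns):
  n0 'ε': b→1 c→6
  n1 'b': b→2
  n2 'bb': b→3 c→12
  n3 'bbb': b→4
  n4 'bbbb': c→5
  n5 'bbbbc': ·  ←P0
  n6 'c': b→7
  n7 'cb': b→8
  n8 'cbb': b→9
  n9 'cbbb': c→10
  n10 'cbbbc': a→11
  n11 'cbbbca': ·  ←P1
  n12 'bbc': ·  ←P2

Failure links (BFS by depth):
  fail(1) 'b': from fail(0)=0 chase 'b': 0 ⇒ 0;  out=∅∪out(0)=∅
  fail(6) 'c': from fail(0)=0 chase 'c': 0 ⇒ 0;  out=∅∪out(0)=∅
  fail(2) 'bb': from fail(1)=0 chase 'b': 0 ⇒ 1;  out=∅∪out(1)=∅
  fail(7) 'cb': from fail(6)=0 chase 'b': 0 ⇒ 1;  out=∅∪out(1)=∅
  fail(3) 'bbb': from fail(2)=1 chase 'b': 1 ⇒ 2;  out=∅∪out(2)=∅
  fail(8) 'cbb': from fail(7)=1 chase 'b': 1 ⇒ 2;  out=∅∪out(2)=∅
  fail(12) 'bbc': from fail(2)=1 chase 'c': 1→0 ⇒ 6;  out={2}∪out(6)={2}
  fail(4) 'bbbb': from fail(3)=2 chase 'b': 2 ⇒ 3;  out=∅∪out(3)=∅
  fail(9) 'cbbb': from fail(8)=2 chase 'b': 2 ⇒ 3;  out=∅∪out(3)=∅
  fail(5) 'bbbbc': from fail(4)=3 chase 'c': 3→2 ⇒ 12;  out={0}∪out(12)={0,2}
  fail(10) 'cbbbc': from fail(9)=3 chase 'c': 3→2 ⇒ 12;  out=∅∪out(12)={2}
  fail(11) 'cbbbca': from fail(10)=12 chase 'a': 12→6→0 ⇒ 0;  out={1}∪out(0)={1}

Text stream:
[0] read 'b'  n0⇒n1
[1] read 'b'  n1⇒n2
[2] read 'b'  n2⇒n3
[3] read 'b'  n3⇒n4
[4] read 'b'  n4⇒n4 (fail-walked)
[5] read 'b'  n4⇒n4 (fail-walked)
[6] read 'b'  n4⇒n4 (fail-walked)
[7] read 'c'  n4⇒n5  → match P0@[3:7],P2@[5:7]
[8] read 'b'  n5⇒n7 (fail-walked)
[9] read 'c'  n7⇒n6 (fail-walked)
[10] read 'a'  n6⇒n0 (fail-walked)
[11] read 'b'  n0⇒n1
[12] read 'b'  n1⇒n2
[13] read 'b'  n2⇒n3
[14] read 'b'  n3⇒n4
[15] read 'c'  n4⇒n5  → match P0@[11:15],P2@[13:15]
[16] read 'c'  n5⇒n6 (fail-walked)
[17] read 'b'  n6⇒n7
[18] read 'b'  n7⇒n8
[19] read 'b'  n8⇒n9
[20] read 'c'  n9⇒n10  → match P2@[18:20]
[21] read 'a'  n10⇒n11  → match P1@[16:21]
[22] read 'b'  n11⇒n1 (fail-walked)
[23] read 'b'  n1⇒n2

Matches: [[7,0],[7,2],[15,0],[15,2],[20,2],[21,1]]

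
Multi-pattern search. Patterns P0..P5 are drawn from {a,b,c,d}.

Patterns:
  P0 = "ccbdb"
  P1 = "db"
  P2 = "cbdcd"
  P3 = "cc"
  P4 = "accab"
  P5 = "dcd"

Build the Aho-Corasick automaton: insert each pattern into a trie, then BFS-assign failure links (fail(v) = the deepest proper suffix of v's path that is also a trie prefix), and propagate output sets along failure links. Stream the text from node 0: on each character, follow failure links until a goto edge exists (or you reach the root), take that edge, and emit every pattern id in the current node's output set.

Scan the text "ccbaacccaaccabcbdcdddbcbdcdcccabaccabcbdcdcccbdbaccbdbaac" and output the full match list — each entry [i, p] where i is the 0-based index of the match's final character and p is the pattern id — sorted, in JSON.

Build:
Trie nodes:
  0='ε' goto a→12 c→1 d→6
  1='c' goto b→8 c→2
  2='cc' goto b→3  [P3 ends]
  3='ccb' goto d→4
  4='ccbd' goto b→5
  5='ccbdb' goto ·  [P0 ends]
  6='d' goto b→7 c→17
  7='db' goto ·  [P1 ends]
  8='cb' goto d→9
  9='cbd' goto c→10
  10='cbdc' goto d→11
  11='cbdcd' goto ·  [P2 ends]
  12='a' goto c→13
  13='ac' goto c→14
  14='acc' goto a→15
  15='acca' goto b→16
  16='accab' goto ·  [P4 ends]
  17='dc' goto d→18
  18='dcd' goto ·  [P5 ends]

Failure links (BFS by depth):
  n1('c'): parent n0 fail=0; on 'c' 0 → fail=0;  out ∅∪∅=∅
  n6('d'): parent n0 fail=0; on 'd' 0 → fail=0;  out ∅∪∅=∅
  n12('a'): parent n0 fail=0; on 'a' 0 → fail=0;  out ∅∪∅=∅
  n2('cc'): parent n1 fail=0; on 'c' 0 → fail=1;  out {3}∪∅={3}
  n7('db'): parent n6 fail=0; on 'b' 0 → fail=0;  out {1}∪∅={1}
  n8('cb'): parent n1 fail=0; on 'b' 0 → fail=0;  out ∅∪∅=∅
  n13('ac'): parent n12 fail=0; on 'c' 0 → fail=1;  out ∅∪∅=∅
  n17('dc'): parent n6 fail=0; on 'c' 0 → fail=1;  out ∅∪∅=∅
  n3('ccb'): parent n2 fail=1; on 'b' 1 → fail=8;  out ∅∪∅=∅
  n9('cbd'): parent n8 fail=0; on 'd' 0 → fail=6;  out ∅∪∅=∅
  n14('acc'): parent n13 fail=1; on 'c' 1 → fail=2;  out ∅∪{3}={3}
  n18('dcd'): parent n17 fail=1; on 'd' 1→0 → fail=6;  out {5}∪∅={5}
  n4('ccbd'): parent n3 fail=8; on 'd' 8 → fail=9;  out ∅∪∅=∅
  n10('cbdc'): parent n9 fail=6; on 'c' 6 → fail=17;  out ∅∪∅=∅
  n15('acca'): parent n14 fail=2; on 'a' 2→1→0 → fail=12;  out ∅∪∅=∅
  n5('ccbdb'): parent n4 fail=9; on 'b' 9→6 → fail=7;  out {0}∪{1}={0,1}
  n11('cbdcd'): parent n10 fail=17; on 'd' 17 → fail=18;  out {2}∪{5}={2,5}
  n16('accab'): parent n15 fail=12; on 'b' 12→0 → fail=0;  out {4}∪∅={4}

Run:
i=0 'c': node 0→1
i=1 'c': node 1→2  → match P3@[0:1]
i=2 'b': node 2→3
i=3 'a': node 3→12 ·f
i=4 'a': node 12→12 ·f
i=5 'c': node 12→13
i=6 'c': node 13→14  → match P3@[5:6]
i=7 'c': node 14→2 ·f  → match P3@[6:7]
i=8 'a': node 2→12 ·f
i=9 'a': node 12→12 ·f
i=10 'c': node 12→13
i=11 'c': node 13→14  → match P3@[10:11]
i=12 'a': node 14→15
i=13 'b': node 15→16  → match P4@[9:13]
i=14 'c': node 16→1 ·f
i=15 'b': node 1→8
i=16 'd': node 8→9
i=17 'c': node 9→10
i=18 'd': node 10→11  → match P2@[14:18],P5@[16:18]
i=19 'd': node 11→6 ·f
i=20 'd': node 6→6 ·f
i=21 'b': node 6→7  → match P1@[20:21]
i=22 'c': node 7→1 ·f
i=23 'b': node 1→8
i=24 'd': node 8→9
i=25 'c': node 9→10
i=26 'd': node 10→11  → match P2@[22:26],P5@[24:26]
i=27 'c': node 11→17 ·f
i=28 'c': node 17→2 ·f  → match P3@[27:28]
i=29 'c': node 2→2 ·f  → match P3@[28:29]
i=30 'a': node 2→12 ·f
i=31 'b': node 12→0 ·f
i=32 'a': node 0→12
i=33 'c': node 12→13
i=34 'c': node 13→14  → match P3@[33:34]
i=35 'a': node 14→15
i=36 'b': node 15→16  → match P4@[32:36]
i=37 'c': node 16→1 ·f
i=38 'b': node 1→8
i=39 'd': node 8→9
i=40 'c': node 9→10
i=41 'd': node 10→11  → match P2@[37:41],P5@[39:41]
i=42 'c': node 11→17 ·f
i=43 'c': node 17→2 ·f  → match P3@[42:43]
i=44 'c': node 2→2 ·f  → match P3@[43:44]
i=45 'b': node 2→3
i=46 'd': node 3→4
i=47 'b': node 4→5  → match P0@[43:47],P1@[46:47]
i=48 'a': node 5→12 ·f
i=49 'c': node 12→13
i=50 'c': node 13→14  → match P3@[49:50]
i=51 'b': node 14→3 ·f
i=52 'd': node 3→4
i=53 'b': node 4→5  → match P0@[49:53],P1@[52:53]
i=54 'a': node 5→12 ·f
i=55 'a': node 12→12 ·f
i=56 'c': node 12→13

Matches: [[1,3],[6,3],[7,3],[11,3],[13,4],[18,2],[18,5],[21,1],[26,2],[26,5],[28,3],[29,3],[34,3],[36,4],[41,2],[41,5],[43,3],[44,3],[47,0],[47,1],[50,3],[53,0],[53,1]]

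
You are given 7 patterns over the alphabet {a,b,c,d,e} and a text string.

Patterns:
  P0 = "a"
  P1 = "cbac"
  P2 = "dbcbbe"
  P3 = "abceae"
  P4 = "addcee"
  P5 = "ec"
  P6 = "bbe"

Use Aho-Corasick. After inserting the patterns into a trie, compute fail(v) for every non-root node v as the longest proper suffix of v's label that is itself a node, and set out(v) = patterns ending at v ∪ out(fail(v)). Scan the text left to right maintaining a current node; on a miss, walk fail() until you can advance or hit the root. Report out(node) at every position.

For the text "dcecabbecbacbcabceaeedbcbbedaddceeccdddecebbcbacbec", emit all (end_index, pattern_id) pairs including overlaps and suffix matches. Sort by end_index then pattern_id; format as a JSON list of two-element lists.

Construct AC machine:
Trie nodes:
  n0 'ε': a→1 b→24 c→2 d→6 e→22
  n1 'a': b→12 d→17  ←P0
  n2 'c': b→3
  n3 'cb': a→4
  n4 'cba': c→5
  n5 'cbac': ·  ←P1
  n6 'd': b→7
  n7 'db': c→8
  n8 'dbc': b→9
  n9 'dbcb': b→10
  n10 'dbcbb': e→11
  n11 'dbcbbe': ·  ←P2
  n12 'ab': c→13
  n13 'abc': e→14
  n14 'abce': a→15
  n15 'abcea': e→16
  n16 'abceae': ·  ←P3
  n17 'ad': d→18
  n18 'add': c→19
  n19 'addc': e→20
  n20 'addce': e→21
  n21 'addcee': ·  ←P4
  n22 'e': c→23
  n23 'ec': ·  ←P5
  n24 'b': b→25
  n25 'bb': e→26
  n26 'bbe': ·  ←P6

BFS fail/out derivation:
  fail(1) 'a': from fail(0)=0 chase 'a': 0 ⇒ 0;  out={0}∪out(0)={0}
  fail(2) 'c': from fail(0)=0 chase 'c': 0 ⇒ 0;  out=∅∪out(0)=∅
  fail(6) 'd': from fail(0)=0 chase 'd': 0 ⇒ 0;  out=∅∪out(0)=∅
  fail(22) 'e': from fail(0)=0 chase 'e': 0 ⇒ 0;  out=∅∪out(0)=∅
  fail(24) 'b': from fail(0)=0 chase 'b': 0 ⇒ 0;  out=∅∪out(0)=∅
  fail(3) 'cb': from fail(2)=0 chase 'b': 0 ⇒ 24;  out=∅∪out(24)=∅
  fail(7) 'db': from fail(6)=0 chase 'b': 0 ⇒ 24;  out=∅∪out(24)=∅
  fail(12) 'ab': from fail(1)=0 chase 'b': 0 ⇒ 24;  out=∅∪out(24)=∅
  fail(17) 'ad': from fail(1)=0 chase 'd': 0 ⇒ 6;  out=∅∪out(6)=∅
  fail(23) 'ec': from fail(22)=0 chase 'c': 0 ⇒ 2;  out={5}∪out(2)={5}
  fail(25) 'bb': from fail(24)=0 chase 'b': 0 ⇒ 24;  out=∅∪out(24)=∅
  fail(4) 'cba': from fail(3)=24 chase 'a': 24→0 ⇒ 1;  out=∅∪out(1)={0}
  fail(8) 'dbc': from fail(7)=24 chase 'c': 24→0 ⇒ 2;  out=∅∪out(2)=∅
  fail(13) 'abc': from fail(12)=24 chase 'c': 24→0 ⇒ 2;  out=∅∪out(2)=∅
  fail(18) 'add': from fail(17)=6 chase 'd': 6→0 ⇒ 6;  out=∅∪out(6)=∅
  fail(26) 'bbe': from fail(25)=24 chase 'e': 24→0 ⇒ 22;  out={6}∪out(22)={6}
  fail(5) 'cbac': from fail(4)=1 chase 'c': 1→0 ⇒ 2;  out={1}∪out(2)={1}
  fail(9) 'dbcb': from fail(8)=2 chase 'b': 2 ⇒ 3;  out=∅∪out(3)=∅
  fail(14) 'abce': from fail(13)=2 chase 'e': 2→0 ⇒ 22;  out=∅∪out(22)=∅
  fail(19) 'addc': from fail(18)=6 chase 'c': 6→0 ⇒ 2;  out=∅∪out(2)=∅
  fail(10) 'dbcbb': from fail(9)=3 chase 'b': 3→24 ⇒ 25;  out=∅∪out(25)=∅
  fail(15) 'abcea': from fail(14)=22 chase 'a': 22→0 ⇒ 1;  out=∅∪out(1)={0}
  fail(20) 'addce': from fail(19)=2 chase 'e': 2→0 ⇒ 22;  out=∅∪out(22)=∅
  fail(11) 'dbcbbe': from fail(10)=25 chase 'e': 25 ⇒ 26;  out={2}∪out(26)={2,6}
  fail(16) 'abceae': from fail(15)=1 chase 'e': 1→0 ⇒ 22;  out={3}∪out(22)={3}
  fail(21) 'addcee': from fail(20)=22 chase 'e': 22→0 ⇒ 22;  out={4}∪out(22)={4}

Text stream:
pos 0 'd': at 6
pos 1 'c': at 2 ·f
pos 2 'e': at 22 ·f
pos 3 'c': at 23  emit P5@[2:3]
pos 4 'a': at 1 ·f  emit P0@[4:4]
pos 5 'b': at 12
pos 6 'b': at 25 ·f
pos 7 'e': at 26  emit P6@[5:7]
pos 8 'c': at 23 ·f  emit P5@[7:8]
pos 9 'b': at 3 ·f
pos 10 'a': at 4  emit P0@[10:10]
pos 11 'c': at 5  emit P1@[8:11]
pos 12 'b': at 3 ·f
pos 13 'c': at 2 ·f
pos 14 'a': at 1 ·f  emit P0@[14:14]
pos 15 'b': at 12
pos 16 'c': at 13
pos 17 'e': at 14
pos 18 'a': at 15  emit P0@[18:18]
pos 19 'e': at 16  emit P3@[14:19]
pos 20 'e': at 22 ·f
pos 21 'd': at 6 ·f
pos 22 'b': at 7
pos 23 'c': at 8
pos 24 'b': at 9
pos 25 'b': at 10
pos 26 'e': at 11  emit P2@[21:26],P6@[24:26]
pos 27 'd': at 6 ·f
pos 28 'a': at 1 ·f  emit P0@[28:28]
pos 29 'd': at 17
pos 30 'd': at 18
pos 31 'c': at 19
pos 32 'e': at 20
pos 33 'e': at 21  emit P4@[28:33]
pos 34 'c': at 23 ·f  emit P5@[33:34]
pos 35 'c': at 2 ·f
pos 36 'd': at 6 ·f
pos 37 'd': at 6 ·f
pos 38 'd': at 6 ·f
pos 39 'e': at 22 ·f
pos 40 'c': at 23  emit P5@[39:40]
pos 41 'e': at 22 ·f
pos 42 'b': at 24 ·f
pos 43 'b': at 25
pos 44 'c': at 2 ·f
pos 45 'b': at 3
pos 46 'a': at 4  emit P0@[46:46]
pos 47 'c': at 5  emit P1@[44:47]
pos 48 'b': at 3 ·f
pos 49 'e': at 22 ·f
pos 50 'c': at 23  emit P5@[49:50]

Matches: [[3,5],[4,0],[7,6],[8,5],[10,0],[11,1],[14,0],[18,0],[19,3],[26,2],[26,6],[28,0],[33,4],[34,5],[40,5],[46,0],[47,1],[50,5]]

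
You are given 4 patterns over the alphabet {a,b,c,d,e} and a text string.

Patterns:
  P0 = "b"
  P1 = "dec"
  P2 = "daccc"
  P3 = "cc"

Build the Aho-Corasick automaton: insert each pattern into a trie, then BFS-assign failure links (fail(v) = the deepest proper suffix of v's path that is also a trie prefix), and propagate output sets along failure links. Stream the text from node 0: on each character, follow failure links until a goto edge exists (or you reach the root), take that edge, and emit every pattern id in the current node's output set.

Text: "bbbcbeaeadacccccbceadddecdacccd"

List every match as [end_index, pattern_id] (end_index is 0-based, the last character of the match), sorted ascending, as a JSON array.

Construct AC machine:
Trie nodes:
  0='ε' goto b→1 c→9 d→2
  1='b' goto ·  [P0 ends]
  2='d' goto a→5 e→3
  3='de' goto c→4
  4='dec' goto ·  [P1 ends]
  5='da' goto c→6
  6='dac' goto c→7
  7='dacc' goto c→8
  8='daccc' goto ·  [P2 ends]
  9='c' goto c→10
  10='cc' goto ·  [P3 ends]

Failure links (BFS by depth):
  fail(1) 'b': from fail(0)=0 chase 'b': 0 ⇒ 0;  out={0}∪out(0)={0}
  fail(2) 'd': from fail(0)=0 chase 'd': 0 ⇒ 0;  out=∅∪out(0)=∅
  fail(9) 'c': from fail(0)=0 chase 'c': 0 ⇒ 0;  out=∅∪out(0)=∅
  fail(3) 'de': from fail(2)=0 chase 'e': 0 ⇒ 0;  out=∅∪out(0)=∅
  fail(5) 'da': from fail(2)=0 chase 'a': 0 ⇒ 0;  out=∅∪out(0)=∅
  fail(10) 'cc': from fail(9)=0 chase 'c': 0 ⇒ 9;  out={3}∪out(9)={3}
  fail(4) 'dec': from fail(3)=0 chase 'c': 0 ⇒ 9;  out={1}∪out(9)={1}
  fail(6) 'dac': from fail(5)=0 chase 'c': 0 ⇒ 9;  out=∅∪out(9)=∅
  fail(7) 'dacc': from fail(6)=9 chase 'c': 9 ⇒ 10;  out=∅∪out(10)={3}
  fail(8) 'daccc': from fail(7)=10 chase 'c': 10→9 ⇒ 10;  out={2}∪out(10)={2,3}

Run:
i=0 'b': node 0→1  ** P0@[0:0]
i=1 'b': node 1→1 (fail-walked)  ** P0@[1:1]
i=2 'b': node 1→1 (fail-walked)  ** P0@[2:2]
i=3 'c': node 1→9 (fail-walked)
i=4 'b': node 9→1 (fail-walked)  ** P0@[4:4]
i=5 'e': node 1→0 (fail-walked)
i=6 'a': node 0→0
i=7 'e': node 0→0
i=8 'a': node 0→0
i=9 'd': node 0→2
i=10 'a': node 2→5
i=11 'c': node 5→6
i=12 'c': node 6→7  ** P3@[11:12]
i=13 'c': node 7→8  ** P2@[9:13],P3@[12:13]
i=14 'c': node 8→10 (fail-walked)  ** P3@[13:14]
i=15 'c': node 10→10 (fail-walked)  ** P3@[14:15]
i=16 'b': node 10→1 (fail-walked)  ** P0@[16:16]
i=17 'c': node 1→9 (fail-walked)
i=18 'e': node 9→0 (fail-walked)
i=19 'a': node 0→0
i=20 'd': node 0→2
i=21 'd': node 2→2 (fail-walked)
i=22 'd': node 2→2 (fail-walked)
i=23 'e': node 2→3
i=24 'c': node 3→4  ** P1@[22:24]
i=25 'd': node 4→2 (fail-walked)
i=26 'a': node 2→5
i=27 'c': node 5→6
i=28 'c': node 6→7  ** P3@[27:28]
i=29 'c': node 7→8  ** P2@[25:29],P3@[28:29]
i=30 'd': node 8→2 (fail-walked)

All matches (sorted): [[0,0],[1,0],[2,0],[4,0],[12,3],[13,2],[13,3],[14,3],[15,3],[16,0],[24,1],[28,3],[29,2],[29,3]]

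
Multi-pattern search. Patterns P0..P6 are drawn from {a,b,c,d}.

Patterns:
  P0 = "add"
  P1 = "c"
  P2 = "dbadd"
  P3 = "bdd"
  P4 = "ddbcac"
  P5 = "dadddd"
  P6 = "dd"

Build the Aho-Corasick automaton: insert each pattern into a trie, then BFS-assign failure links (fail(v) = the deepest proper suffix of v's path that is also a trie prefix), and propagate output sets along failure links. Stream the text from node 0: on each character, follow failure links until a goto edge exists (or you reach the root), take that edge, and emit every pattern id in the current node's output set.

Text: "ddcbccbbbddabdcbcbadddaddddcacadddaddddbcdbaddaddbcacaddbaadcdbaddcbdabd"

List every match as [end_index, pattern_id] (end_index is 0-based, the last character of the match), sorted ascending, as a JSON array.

Build automaton:
Trie nodes:
  0='ε' goto a→1 b→10 c→4 d→5
  1='a' goto d→2
  2='ad' goto d→3
  3='add' goto ·  ←P0
  4='c' goto ·  ←P1
  5='d' goto a→18 b→6 d→13
  6='db' goto a→7
  7='dba' goto d→8
  8='dbad' goto d→9
  9='dbadd' goto ·  ←P2
  10='b' goto d→11
  11='bd' goto d→12
  12='bdd' goto ·  ←P3
  13='dd' goto b→14  ←P6
  14='ddb' goto c→15
  15='ddbc' goto a→16
  16='ddbca' goto c→17
  17='ddbcac' goto ·  ←P4
  18='da' goto d→19
  19='dad' goto d→20
  20='dadd' goto d→21
  21='daddd' goto d→22
  22='dadddd' goto ·  ←P5

Failure links (BFS by depth):
  n1('a'): parent n0 fail=0; on 'a' 0 → fail=0;  out ∅∪∅=∅
  n4('c'): parent n0 fail=0; on 'c' 0 → fail=0;  out {1}∪∅={1}
  n5('d'): parent n0 fail=0; on 'd' 0 → fail=0;  out ∅∪∅=∅
  n10('b'): parent n0 fail=0; on 'b' 0 → fail=0;  out ∅∪∅=∅
  n2('ad'): parent n1 fail=0; on 'd' 0 → fail=5;  out ∅∪∅=∅
  n6('db'): parent n5 fail=0; on 'b' 0 → fail=10;  out ∅∪∅=∅
  n11('bd'): parent n10 fail=0; on 'd' 0 → fail=5;  out ∅∪∅=∅
  n13('dd'): parent n5 fail=0; on 'd' 0 → fail=5;  out {6}∪∅={6}
  n18('da'): parent n5 fail=0; on 'a' 0 → fail=1;  out ∅∪∅=∅
  n3('add'): parent n2 fail=5; on 'd' 5 → fail=13;  out {0}∪{6}={0,6}
  n7('dba'): parent n6 fail=10; on 'a' 10→0 → fail=1;  out ∅∪∅=∅
  n12('bdd'): parent n11 fail=5; on 'd' 5 → fail=13;  out {3}∪{6}={3,6}
  n14('ddb'): parent n13 fail=5; on 'b' 5 → fail=6;  out ∅∪∅=∅
  n19('dad'): parent n18 fail=1; on 'd' 1 → fail=2;  out ∅∪∅=∅
  n8('dbad'): parent n7 fail=1; on 'd' 1 → fail=2;  out ∅∪∅=∅
  n15('ddbc'): parent n14 fail=6; on 'c' 6→10→0 → fail=4;  out ∅∪{1}={1}
  n20('dadd'): parent n19 fail=2; on 'd' 2 → fail=3;  out ∅∪{0,6}={0,6}
  n9('dbadd'): parent n8 fail=2; on 'd' 2 → fail=3;  out {2}∪{0,6}={0,2,6}
  n16('ddbca'): parent n15 fail=4; on 'a' 4→0 → fail=1;  out ∅∪∅=∅
  n21('daddd'): parent n20 fail=3; on 'd' 3→13→5 → fail=13;  out ∅∪{6}={6}
  n17('ddbcac'): parent n16 fail=1; on 'c' 1→0 → fail=4;  out {4}∪{1}={1,4}
  n22('dadddd'): parent n21 fail=13; on 'd' 13→5 → fail=13;  out {5}∪{6}={5,6}

Scan:
[0] read 'd'  n0⇒n5
[1] read 'd'  n5⇒n13  → match P6@[0:1]
[2] read 'c'  n13⇒n4 (via fail)  → match P1@[2:2]
[3] read 'b'  n4⇒n10 (via fail)
[4] read 'c'  n10⇒n4 (via fail)  → match P1@[4:4]
[5] read 'c'  n4⇒n4 (via fail)  → match P1@[5:5]
[6] read 'b'  n4⇒n10 (via fail)
[7] read 'b'  n10⇒n10 (via fail)
[8] read 'b'  n10⇒n10 (via fail)
[9] read 'd'  n10⇒n11
[10] read 'd'  n11⇒n12  → match P3@[8:10],P6@[9:10]
[11] read 'a'  n12⇒n18 (via fail)
[12] read 'b'  n18⇒n10 (via fail)
[13] read 'd'  n10⇒n11
[14] read 'c'  n11⇒n4 (via fail)  → match P1@[14:14]
[15] read 'b'  n4⇒n10 (via fail)
[16] read 'c'  n10⇒n4 (via fail)  → match P1@[16:16]
[17] read 'b'  n4⇒n10 (via fail)
[18] read 'a'  n10⇒n1 (via fail)
[19] read 'd'  n1⇒n2
[20] read 'd'  n2⇒n3  → match P0@[18:20],P6@[19:20]
[21] read 'd'  n3⇒n13 (via fail)  → match P6@[20:21]
[22] read 'a'  n13⇒n18 (via fail)
[23] read 'd'  n18⇒n19
[24] read 'd'  n19⇒n20  → match P0@[22:24],P6@[23:24]
[25] read 'd'  n20⇒n21  → match P6@[24:25]
[26] read 'd'  n21⇒n22  → match P5@[21:26],P6@[25:26]
[27] read 'c'  n22⇒n4 (via fail)  → match P1@[27:27]
[28] read 'a'  n4⇒n1 (via fail)
[29] read 'c'  n1⇒n4 (via fail)  → match P1@[29:29]
[30] read 'a'  n4⇒n1 (via fail)
[31] read 'd'  n1⇒n2
[32] read 'd'  n2⇒n3  → match P0@[30:32],P6@[31:32]
[33] read 'd'  n3⇒n13 (via fail)  → match P6@[32:33]
[34] read 'a'  n13⇒n18 (via fail)
[35] read 'd'  n18⇒n19
[36] read 'd'  n19⇒n20  → match P0@[34:36],P6@[35:36]
[37] read 'd'  n20⇒n21  → match P6@[36:37]
[38] read 'd'  n21⇒n22  → match P5@[33:38],P6@[37:38]
[39] read 'b'  n22⇒n14 (via fail)
[40] read 'c'  n14⇒n15  → match P1@[40:40]
[41] read 'd'  n15⇒n5 (via fail)
[42] read 'b'  n5⇒n6
[43] read 'a'  n6⇒n7
[44] read 'd'  n7⇒n8
[45] read 'd'  n8⇒n9  → match P0@[43:45],P2@[41:45],P6@[44:45]
[46] read 'a'  n9⇒n18 (via fail)
[47] read 'd'  n18⇒n19
[48] read 'd'  n19⇒n20  → match P0@[46:48],P6@[47:48]
[49] read 'b'  n20⇒n14 (via fail)
[50] read 'c'  n14⇒n15  → match P1@[50:50]
[51] read 'a'  n15⇒n16
[52] read 'c'  n16⇒n17  → match P1@[52:52],P4@[47:52]
[53] read 'a'  n17⇒n1 (via fail)
[54] read 'd'  n1⇒n2
[55] read 'd'  n2⇒n3  → match P0@[53:55],P6@[54:55]
[56] read 'b'  n3⇒n14 (via fail)
[57] read 'a'  n14⇒n7 (via fail)
[58] read 'a'  n7⇒n1 (via fail)
[59] read 'd'  n1⇒n2
[60] read 'c'  n2⇒n4 (via fail)  → match P1@[60:60]
[61] read 'd'  n4⇒n5 (via fail)
[62] read 'b'  n5⇒n6
[63] read 'a'  n6⇒n7
[64] read 'd'  n7⇒n8
[65] read 'd'  n8⇒n9  → match P0@[63:65],P2@[61:65],P6@[64:65]
[66] read 'c'  n9⇒n4 (via fail)  → match P1@[66:66]
[67] read 'b'  n4⇒n10 (via fail)
[68] read 'd'  n10⇒n11
[69] read 'a'  n11⇒n18 (via fail)
[70] read 'b'  n18⇒n10 (via fail)
[71] read 'd'  n10⇒n11

Result: [[1,6],[2,1],[4,1],[5,1],[10,3],[10,6],[14,1],[16,1],[20,0],[20,6],[21,6],[24,0],[24,6],[25,6],[26,5],[26,6],[27,1],[29,1],[32,0],[32,6],[33,6],[36,0],[36,6],[37,6],[38,5],[38,6],[40,1],[45,0],[45,2],[45,6],[48,0],[48,6],[50,1],[52,1],[52,4],[55,0],[55,6],[60,1],[65,0],[65,2],[65,6],[66,1]]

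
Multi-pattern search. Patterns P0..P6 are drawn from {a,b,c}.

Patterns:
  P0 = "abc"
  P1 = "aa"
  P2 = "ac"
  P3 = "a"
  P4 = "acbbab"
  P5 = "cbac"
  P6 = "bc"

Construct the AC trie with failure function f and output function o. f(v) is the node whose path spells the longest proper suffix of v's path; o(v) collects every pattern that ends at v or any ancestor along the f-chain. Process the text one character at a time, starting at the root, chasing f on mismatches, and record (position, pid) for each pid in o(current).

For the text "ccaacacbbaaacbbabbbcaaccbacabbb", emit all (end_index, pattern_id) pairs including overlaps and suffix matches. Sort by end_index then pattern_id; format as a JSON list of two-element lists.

Construct AC machine:
Trie nodes:
  0='ε' goto a→1 b→14 c→10
  1='a' goto a→4 b→2 c→5  ←P3
  2='ab' goto c→3
  3='abc' goto ·  ←P0
  4='aa' goto ·  ←P1
  5='ac' goto b→6  ←P2
  6='acb' goto b→7
  7='acbb' goto a→8
  8='acbba' goto b→9
  9='acbbab' goto ·  ←P4
  10='c' goto b→11
  11='cb' goto a→12
  12='cba' goto c→13
  13='cbac' goto ·  ←P5
  14='b' goto c→15
  15='bc' goto ·  ←P6

Failure links (BFS by depth):
  n1('a'): parent n0 fail=0; on 'a' 0 → fail=0;  out {3}∪∅={3}
  n10('c'): parent n0 fail=0; on 'c' 0 → fail=0;  out ∅∪∅=∅
  n14('b'): parent n0 fail=0; on 'b' 0 → fail=0;  out ∅∪∅=∅
  n2('ab'): parent n1 fail=0; on 'b' 0 → fail=14;  out ∅∪∅=∅
  n4('aa'): parent n1 fail=0; on 'a' 0 → fail=1;  out {1}∪{3}={1,3}
  n5('ac'): parent n1 fail=0; on 'c' 0 → fail=10;  out {2}∪∅={2}
  n11('cb'): parent n10 fail=0; on 'b' 0 → fail=14;  out ∅∪∅=∅
  n15('bc'): parent n14 fail=0; on 'c' 0 → fail=10;  out {6}∪∅={6}
  n3('abc'): parent n2 fail=14; on 'c' 14 → fail=15;  out {0}∪{6}={0,6}
  n6('acb'): parent n5 fail=10; on 'b' 10 → fail=11;  out ∅∪∅=∅
  n12('cba'): parent n11 fail=14; on 'a' 14→0 → fail=1;  out ∅∪{3}={3}
  n7('acbb'): parent n6 fail=11; on 'b' 11→14→0 → fail=14;  out ∅∪∅=∅
  n13('cbac'): parent n12 fail=1; on 'c' 1 → fail=5;  out {5}∪{2}={2,5}
  n8('acbba'): parent n7 fail=14; on 'a' 14→0 → fail=1;  out ∅∪{3}={3}
  n9('acbbab'): parent n8 fail=1; on 'b' 1 → fail=2;  out {4}∪∅={4}

Scan:
[0] read 'c'  n0⇒n10
[1] read 'c'  n10⇒n10 (via fail)
[2] read 'a'  n10⇒n1 (via fail)  → match P3@[2:2]
[3] read 'a'  n1⇒n4  → match P1@[2:3],P3@[3:3]
[4] read 'c'  n4⇒n5 (via fail)  → match P2@[3:4]
[5] read 'a'  n5⇒n1 (via fail)  → match P3@[5:5]
[6] read 'c'  n1⇒n5  → match P2@[5:6]
[7] read 'b'  n5⇒n6
[8] read 'b'  n6⇒n7
[9] read 'a'  n7⇒n8  → match P3@[9:9]
[10] read 'a'  n8⇒n4 (via fail)  → match P1@[9:10],P3@[10:10]
[11] read 'a'  n4⇒n4 (via fail)  → match P1@[10:11],P3@[11:11]
[12] read 'c'  n4⇒n5 (via fail)  → match P2@[11:12]
[13] read 'b'  n5⇒n6
[14] read 'b'  n6⇒n7
[15] read 'a'  n7⇒n8  → match P3@[15:15]
[16] read 'b'  n8⇒n9  → match P4@[11:16]
[17] read 'b'  n9⇒n14 (via fail)
[18] read 'b'  n14⇒n14 (via fail)
[19] read 'c'  n14⇒n15  → match P6@[18:19]
[20] read 'a'  n15⇒n1 (via fail)  → match P3@[20:20]
[21] read 'a'  n1⇒n4  → match P1@[20:21],P3@[21:21]
[22] read 'c'  n4⇒n5 (via fail)  → match P2@[21:22]
[23] read 'c'  n5⇒n10 (via fail)
[24] read 'b'  n10⇒n11
[25] read 'a'  n11⇒n12  → match P3@[25:25]
[26] read 'c'  n12⇒n13  → match P2@[25:26],P5@[23:26]
[27] read 'a'  n13⇒n1 (via fail)  → match P3@[27:27]
[28] read 'b'  n1⇒n2
[29] read 'b'  n2⇒n14 (via fail)
[30] read 'b'  n14⇒n14 (via fail)

Matches: [[2,3],[3,1],[3,3],[4,2],[5,3],[6,2],[9,3],[10,1],[10,3],[11,1],[11,3],[12,2],[15,3],[16,4],[19,6],[20,3],[21,1],[21,3],[22,2],[25,3],[26,2],[26,5],[27,3]]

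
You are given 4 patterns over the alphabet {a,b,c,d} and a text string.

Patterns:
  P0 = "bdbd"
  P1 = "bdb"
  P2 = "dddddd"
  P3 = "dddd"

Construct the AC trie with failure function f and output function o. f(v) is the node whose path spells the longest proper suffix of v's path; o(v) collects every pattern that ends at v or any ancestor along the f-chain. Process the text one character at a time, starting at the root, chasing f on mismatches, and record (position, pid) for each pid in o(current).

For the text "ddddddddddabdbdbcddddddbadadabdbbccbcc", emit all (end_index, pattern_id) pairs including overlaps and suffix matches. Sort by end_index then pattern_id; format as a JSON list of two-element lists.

Construct AC machine:
Trie (insert patterns):
  0='ε' goto b→1 d→5
  1='b' goto d→2
  2='bd' goto b→3
  3='bdb' goto d→4  ←P1
  4='bdbd' goto ·  ←P0
  5='d' goto d→6
  6='dd' goto d→7
  7='ddd' goto d→8
  8='dddd' goto d→9  ←P3
  9='ddddd' goto d→10
  10='dddddd' goto ·  ←P2

BFS fail/out derivation:
  fail(1) 'b': from fail(0)=0 chase 'b': 0 ⇒ 0;  out=∅∪out(0)=∅
  fail(5) 'd': from fail(0)=0 chase 'd': 0 ⇒ 0;  out=∅∪out(0)=∅
  fail(2) 'bd': from fail(1)=0 chase 'd': 0 ⇒ 5;  out=∅∪out(5)=∅
  fail(6) 'dd': from fail(5)=0 chase 'd': 0 ⇒ 5;  out=∅∪out(5)=∅
  fail(3) 'bdb': from fail(2)=5 chase 'b': 5→0 ⇒ 1;  out={1}∪out(1)={1}
  fail(7) 'ddd': from fail(6)=5 chase 'd': 5 ⇒ 6;  out=∅∪out(6)=∅
  fail(4) 'bdbd': from fail(3)=1 chase 'd': 1 ⇒ 2;  out={0}∪out(2)={0}
  fail(8) 'dddd': from fail(7)=6 chase 'd': 6 ⇒ 7;  out={3}∪out(7)={3}
  fail(9) 'ddddd': from fail(8)=7 chase 'd': 7 ⇒ 8;  out=∅∪out(8)={3}
  fail(10) 'dddddd': from fail(9)=8 chase 'd': 8 ⇒ 9;  out={2}∪out(9)={2,3}

Text stream:
pos 0 'd': at 5
pos 1 'd': at 6
pos 2 'd': at 7
pos 3 'd': at 8  emit P3@[0:3]
pos 4 'd': at 9  emit P3@[1:4]
pos 5 'd': at 10  emit P2@[0:5],P3@[2:5]
pos 6 'd': at 10 (via fail)  emit P2@[1:6],P3@[3:6]
pos 7 'd': at 10 (via fail)  emit P2@[2:7],P3@[4:7]
pos 8 'd': at 10 (via fail)  emit P2@[3:8],P3@[5:8]
pos 9 'd': at 10 (via fail)  emit P2@[4:9],P3@[6:9]
pos 10 'a': at 0 (via fail)
pos 11 'b': at 1
pos 12 'd': at 2
pos 13 'b': at 3  emit P1@[11:13]
pos 14 'd': at 4  emit P0@[11:14]
pos 15 'b': at 3 (via fail)  emit P1@[13:15]
pos 16 'c': at 0 (via fail)
pos 17 'd': at 5
pos 18 'd': at 6
pos 19 'd': at 7
pos 20 'd': at 8  emit P3@[17:20]
pos 21 'd': at 9  emit P3@[18:21]
pos 22 'd': at 10  emit P2@[17:22],P3@[19:22]
pos 23 'b': at 1 (via fail)
pos 24 'a': at 0 (via fail)
pos 25 'd': at 5
pos 26 'a': at 0 (via fail)
pos 27 'd': at 5
pos 28 'a': at 0 (via fail)
pos 29 'b': at 1
pos 30 'd': at 2
pos 31 'b': at 3  emit P1@[29:31]
pos 32 'b': at 1 (via fail)
pos 33 'c': at 0 (via fail)
pos 34 'c': at 0
pos 35 'b': at 1
pos 36 'c': at 0 (via fail)
pos 37 'c': at 0

Matches: [[3,3],[4,3],[5,2],[5,3],[6,2],[6,3],[7,2],[7,3],[8,2],[8,3],[9,2],[9,3],[13,1],[14,0],[15,1],[20,3],[21,3],[22,2],[22,3],[31,1]]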